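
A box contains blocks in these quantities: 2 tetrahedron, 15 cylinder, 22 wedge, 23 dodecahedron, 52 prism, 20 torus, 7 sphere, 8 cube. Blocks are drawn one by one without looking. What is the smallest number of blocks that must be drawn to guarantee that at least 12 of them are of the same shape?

By the pigeonhole principle, put each drawn block into a box by shape. The largest draw with every box below 12 takes min(count, 11) from each shape; shapes with fewer than 11 contribute all they have.
Σ min(cᵢ, 11) = 2 + 11 + 11 + 11 + 11 + 11 + 7 + 8 = 72.
Draw number 72 + 1 = 73 must push one box to 12.

73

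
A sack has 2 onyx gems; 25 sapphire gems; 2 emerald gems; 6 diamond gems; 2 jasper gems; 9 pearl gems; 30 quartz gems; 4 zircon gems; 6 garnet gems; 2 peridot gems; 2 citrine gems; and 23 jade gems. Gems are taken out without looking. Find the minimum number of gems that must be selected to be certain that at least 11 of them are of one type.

66

By pigeonhole, the 12 types are the holes; the gems drawn are the pigeons.
To avoid 11 of any one type, the worst case takes at most 10 of each type, or every gem of a type that has fewer than 10.
That gives 2 + 10 + 2 + 6 + 2 + 9 + 10 + 4 + 6 + 2 + 2 + 10 = 65 gems with no type reaching 11.
The next gem forces some type to 11, so 65 + 1 = 66.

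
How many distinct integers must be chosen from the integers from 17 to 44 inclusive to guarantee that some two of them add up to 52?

20

A set avoiding the sum 52 can contain at most one of each pair {x, 52−x}, plus the 10 elements whose complement lies outside the range or equal to its own complement.
The integers 26, …, 44 (19 of them) are such a set: any two sum to at least 26+27 = 53 > 52.
Any 20th integer completes one of the 9 pairs, so 20 choices force a sum of 52.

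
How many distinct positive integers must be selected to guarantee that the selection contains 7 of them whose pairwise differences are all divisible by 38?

Integers whose pairwise differences are multiples of 38 are exactly those sharing a remainder mod 38. By pigeonhole, the 38 residue classes mod 38 are the pigeonholes.
With 228 integers one could put 6 in each residue class and have no class reach 7.
The 229th integer pushes some class to 7, so 38·6 + 1 = 229.

229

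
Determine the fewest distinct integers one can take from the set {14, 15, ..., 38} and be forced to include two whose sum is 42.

19

Two chosen integers sum to 42 exactly when both halves of some pair {x, 42−x} with 14 ≤ x ≤ 42−x ≤ 28 are chosen — 7 such pairs.
The remaining 11 elements (those with no distinct partner in range) can never complete a 42-sum, so the worst case takes all of them and one from each pair: 11 + 7 = 18.
The 19th integer has to be the second member of some pair, so 18 + 1 = 19.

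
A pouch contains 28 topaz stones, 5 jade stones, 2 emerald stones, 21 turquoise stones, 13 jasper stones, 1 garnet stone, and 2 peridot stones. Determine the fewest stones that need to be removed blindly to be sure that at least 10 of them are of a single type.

By the pigeonhole principle, put each drawn stone into a box by type. The largest draw with every box below 10 takes min(count, 9) from each type; types with fewer than 9 contribute all they have.
Σ min(cᵢ, 9) = 9 + 5 + 2 + 9 + 9 + 1 + 2 = 37.
Draw number 37 + 1 = 38 must push one box to 10.

38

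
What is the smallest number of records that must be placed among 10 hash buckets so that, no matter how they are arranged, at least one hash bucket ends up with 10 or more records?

With 90 records one could put exactly 9 in each of the 10 hash buckets, and no hash bucket would reach 10.
One more record must land in a hash bucket that already has 9, giving it 10.
So 10 × 9 + 1 = 91 records are required.

91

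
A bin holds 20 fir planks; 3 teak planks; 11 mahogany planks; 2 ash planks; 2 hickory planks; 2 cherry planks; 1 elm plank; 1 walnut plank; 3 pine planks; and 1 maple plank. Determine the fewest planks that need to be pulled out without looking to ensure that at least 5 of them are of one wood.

24

Put each drawn plank into a box by wood. The largest draw with every box below 5 takes min(count, 4) from each wood; woods with fewer than 4 contribute all they have.
Σ min(cᵢ, 4) = 4 + 3 + 4 + 2 + 2 + 2 + 1 + 1 + 3 + 1 = 23.
Draw number 23 + 1 = 24 must push one box to 5.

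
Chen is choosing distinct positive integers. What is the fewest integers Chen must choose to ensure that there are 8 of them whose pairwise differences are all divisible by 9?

64

Integers whose pairwise differences are multiples of 9 are exactly those sharing a remainder mod 9. The 9 residue classes mod 9 are the pigeonholes.
With 63 integers one could put 7 in each residue class and have no class reach 8.
The 64th integer pushes some class to 8, so 9·7 + 1 = 64.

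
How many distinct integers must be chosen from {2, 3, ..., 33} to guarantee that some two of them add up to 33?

18

A set avoiding the sum 33 can contain at most one of each pair {x, 33−x}, plus the 2 elements whose complement lies outside the range.
The integers 17, …, 33 (17 of them) are such a set: any two sum to at least 17+18 = 35 > 33.
By the pigeonhole principle, any 18th integer completes one of the 15 pairs, so 18 choices force a sum of 33.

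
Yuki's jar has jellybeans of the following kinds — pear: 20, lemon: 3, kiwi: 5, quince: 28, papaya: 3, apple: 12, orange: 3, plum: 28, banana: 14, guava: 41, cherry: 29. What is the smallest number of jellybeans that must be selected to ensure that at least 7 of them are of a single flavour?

An adversary could hand out at most 6 jellybeans per flavour (4 flavours run out sooner): 6 + 3 + 5 + 6 + 3 + 6 + 3 + 6 + 6 + 6 + 6 = 56 jellybeans and still no flavour has 7.
By pigeonhole, one more jellybean lands in a flavour already at 6, so 57 draws are enough and 56 are not.

57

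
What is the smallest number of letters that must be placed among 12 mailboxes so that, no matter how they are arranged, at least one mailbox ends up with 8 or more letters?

85

With 84 letters one could put exactly 7 in each of the 12 mailboxes, and no mailbox would reach 8.
Pigeonhole: one more letter must land in a mailbox that already has 7, giving it 8.
So 12 × 7 + 1 = 85 letters are required.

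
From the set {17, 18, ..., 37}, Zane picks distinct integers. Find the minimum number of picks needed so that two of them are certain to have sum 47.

15

A set avoiding the sum 47 can contain at most one of each pair {x, 47−x}, plus the 7 elements whose complement lies outside the range.
The integers 24, …, 37 (14 of them) are such a set: any two sum to at least 24+25 = 49 > 47.
By pigeonhole, any 15th integer completes one of the 7 pairs, so 15 choices force a sum of 47.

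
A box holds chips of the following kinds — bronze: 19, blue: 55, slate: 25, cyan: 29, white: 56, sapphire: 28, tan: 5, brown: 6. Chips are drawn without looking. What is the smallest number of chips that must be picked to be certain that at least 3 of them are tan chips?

In the worst case for collecting tan chips, every non-tan chip comes out first.
There are 19 + 55 + 25 + 29 + 56 + 28 + 6 = 218 non-tan chips altogether.
After those, each further chip must be tan, so 218 + 3 = 221 draws guarantee 3 tan chips.

221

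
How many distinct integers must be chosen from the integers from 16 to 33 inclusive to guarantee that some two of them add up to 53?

12

Two chosen integers sum to 53 exactly when both halves of some pair {x, 53−x} with 20 ≤ x ≤ 53−x ≤ 33 are chosen — 7 such pairs.
The remaining 4 elements (those with no distinct partner in range) can never complete a 53-sum, so the worst case takes all of them and one from each pair: 4 + 7 = 11.
By the pigeonhole principle, the 12th integer has to be the second member of some pair, so 11 + 1 = 12.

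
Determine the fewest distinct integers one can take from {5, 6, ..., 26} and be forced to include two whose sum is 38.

16

A set avoiding the sum 38 can contain at most one of each pair {x, 38−x}, plus the 8 elements whose complement lies outside the range or equal to its own complement.
The integers 5, …, 19 (15 of them) are such a set: any two sum to at least 5+6 = 11 and at most 18+19 = 37 < 38.
By the pigeonhole principle, any 16th integer completes one of the 7 pairs, so 16 choices force a sum of 38.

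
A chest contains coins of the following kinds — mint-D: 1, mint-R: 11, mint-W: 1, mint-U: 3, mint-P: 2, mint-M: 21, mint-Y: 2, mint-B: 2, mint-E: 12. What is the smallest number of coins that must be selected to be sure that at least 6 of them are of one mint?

27

An adversary could hand out at most 5 coins per mint (6 mints run out sooner): 1 + 5 + 1 + 3 + 2 + 5 + 2 + 2 + 5 = 26 coins and still no mint has 6.
One more coin lands in a mint already at 5, so 27 draws are enough and 26 are not.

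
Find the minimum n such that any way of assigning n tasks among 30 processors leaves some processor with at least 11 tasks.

301

With 300 tasks one could put exactly 10 in each of the 30 processors, and no processor would reach 11.
One more task must land in a processor that already has 10, giving it 11.
So 30 × 10 + 1 = 301 tasks are required.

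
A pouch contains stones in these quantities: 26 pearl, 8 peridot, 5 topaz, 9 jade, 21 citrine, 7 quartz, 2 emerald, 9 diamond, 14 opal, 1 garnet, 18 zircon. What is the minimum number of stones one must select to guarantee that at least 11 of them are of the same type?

By pigeonhole, put each drawn stone into a box by type. The largest draw with every box below 11 takes min(count, 10) from each type; types with fewer than 10 contribute all they have.
Σ min(cᵢ, 10) = 10 + 8 + 5 + 9 + 10 + 7 + 2 + 9 + 10 + 1 + 10 = 81.
Draw number 81 + 1 = 82 must push one box to 11.

82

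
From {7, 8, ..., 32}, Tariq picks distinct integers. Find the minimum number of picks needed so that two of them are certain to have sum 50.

20

A set avoiding the sum 50 can contain at most one of each pair {x, 50−x}, plus the 12 elements whose complement lies outside the range or equal to its own complement.
The integers 7, …, 25 (19 of them) are such a set: any two sum to at least 7+8 = 15 and at most 24+25 = 49 < 50.
Any 20th integer completes one of the 7 pairs, so 20 choices force a sum of 50.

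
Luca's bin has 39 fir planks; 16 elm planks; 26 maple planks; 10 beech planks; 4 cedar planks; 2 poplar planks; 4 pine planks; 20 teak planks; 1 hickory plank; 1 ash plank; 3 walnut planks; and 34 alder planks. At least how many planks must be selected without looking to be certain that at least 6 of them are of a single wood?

46

An adversary could hand out at most 5 planks per wood (6 woods run out sooner): 5 + 5 + 5 + 5 + 4 + 2 + 4 + 5 + 1 + 1 + 3 + 5 = 45 planks and still no wood has 6.
By the pigeonhole principle, one more plank lands in a wood already at 5, so 46 draws are enough and 45 are not.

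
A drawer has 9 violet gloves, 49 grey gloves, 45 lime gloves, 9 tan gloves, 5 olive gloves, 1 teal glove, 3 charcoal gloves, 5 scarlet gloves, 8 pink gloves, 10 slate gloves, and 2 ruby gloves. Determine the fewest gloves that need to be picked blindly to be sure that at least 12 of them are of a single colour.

75

An adversary could hand out at most 11 gloves per colour (9 colours run out sooner): 9 + 11 + 11 + 9 + 5 + 1 + 3 + 5 + 8 + 10 + 2 = 74 gloves and still no colour has 12.
By the pigeonhole principle, one more glove lands in a colour already at 11, so 75 draws are enough and 74 are not.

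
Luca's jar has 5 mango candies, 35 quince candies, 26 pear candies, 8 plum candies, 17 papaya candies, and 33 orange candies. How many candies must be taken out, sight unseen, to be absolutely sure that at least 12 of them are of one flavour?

An adversary could hand out at most 11 candies per flavour (mango, plum run out sooner): 5 + 11 + 11 + 8 + 11 + 11 = 57 candies and still no flavour has 12.
One more candy lands in a flavour already at 11, so 58 draws are enough and 57 are not.

58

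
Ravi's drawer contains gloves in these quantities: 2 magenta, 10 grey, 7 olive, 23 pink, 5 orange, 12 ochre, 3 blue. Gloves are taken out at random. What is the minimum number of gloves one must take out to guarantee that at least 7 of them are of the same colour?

35

An adversary could hand out at most 6 gloves per colour (magenta, orange, blue run out sooner): 2 + 6 + 6 + 6 + 5 + 6 + 3 = 34 gloves and still no colour has 7.
One more glove lands in a colour already at 6, so 35 draws are enough and 34 are not.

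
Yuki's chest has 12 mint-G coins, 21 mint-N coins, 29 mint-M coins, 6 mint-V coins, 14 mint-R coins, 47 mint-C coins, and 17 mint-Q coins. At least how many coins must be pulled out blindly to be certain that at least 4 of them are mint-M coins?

121

In the worst case for collecting mint-M coins, every non-mint-M coin comes out first.
There are 12 + 21 + 6 + 14 + 47 + 17 = 117 non-mint-M coins altogether.
After those, each further coin must be mint-M, so 117 + 4 = 121 draws guarantee 4 mint-M coins.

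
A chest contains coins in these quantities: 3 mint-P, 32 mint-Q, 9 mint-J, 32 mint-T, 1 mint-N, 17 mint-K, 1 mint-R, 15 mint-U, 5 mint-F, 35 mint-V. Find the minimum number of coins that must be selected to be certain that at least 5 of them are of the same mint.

34

By the pigeonhole principle, put each drawn coin into a box by mint. The largest draw with every box below 5 takes min(count, 4) from each mint; mints with fewer than 4 contribute all they have.
Σ min(cᵢ, 4) = 3 + 4 + 4 + 4 + 1 + 4 + 1 + 4 + 4 + 4 = 33.
Draw number 33 + 1 = 34 must push one box to 5.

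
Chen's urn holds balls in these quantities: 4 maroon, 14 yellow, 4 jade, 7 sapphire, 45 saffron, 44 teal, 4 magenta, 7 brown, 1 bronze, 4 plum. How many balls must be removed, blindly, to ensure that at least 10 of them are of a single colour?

Put each drawn ball into a box by colour. The largest draw with every box below 10 takes min(count, 9) from each colour; colours with fewer than 9 contribute all they have.
Σ min(cᵢ, 9) = 4 + 9 + 4 + 7 + 9 + 9 + 4 + 7 + 1 + 4 = 58.
Draw number 58 + 1 = 59 must push one box to 10.

59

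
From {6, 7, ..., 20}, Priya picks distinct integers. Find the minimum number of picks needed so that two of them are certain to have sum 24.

10

A set avoiding the sum 24 can contain at most one of each pair {x, 24−x}, plus the 3 elements whose complement lies outside the range or equal to its own complement.
The integers 12, …, 20 (9 of them) are such a set: any two sum to at least 12+13 = 25 > 24.
By pigeonhole, any 10th integer completes one of the 6 pairs, so 10 choices force a sum of 24.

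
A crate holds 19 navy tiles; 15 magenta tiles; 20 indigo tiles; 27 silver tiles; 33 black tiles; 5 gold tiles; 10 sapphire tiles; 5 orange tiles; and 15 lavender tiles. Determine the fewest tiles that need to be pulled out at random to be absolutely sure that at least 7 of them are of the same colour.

By pigeonhole, the 9 colours are the holes; the tiles drawn are the pigeons.
To avoid 7 of any one colour, the worst case takes at most 6 of each colour, or every tile of a colour that has fewer than 6.
That gives 6 + 6 + 6 + 6 + 6 + 5 + 6 + 5 + 6 = 52 tiles with no colour reaching 7.
The next tile forces some colour to 7, so 52 + 1 = 53.

53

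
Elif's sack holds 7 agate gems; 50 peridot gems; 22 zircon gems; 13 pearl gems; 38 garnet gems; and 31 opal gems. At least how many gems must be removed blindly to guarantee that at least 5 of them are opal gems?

135

In the worst case for collecting opal gems, every non-opal gem comes out first.
There are 7 + 50 + 22 + 13 + 38 = 130 non-opal gems altogether.
After those, each further gem must be opal, so 130 + 5 = 135 draws guarantee 5 opal gems.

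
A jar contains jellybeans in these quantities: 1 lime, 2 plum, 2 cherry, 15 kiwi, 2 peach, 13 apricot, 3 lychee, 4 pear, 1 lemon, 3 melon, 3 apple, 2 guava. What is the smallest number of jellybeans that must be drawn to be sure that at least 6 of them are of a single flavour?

Pigeonhole: put each drawn jellybean into a box by flavour. The largest draw with every box below 6 takes min(count, 5) from each flavour; flavours with fewer than 5 contribute all they have.
Σ min(cᵢ, 5) = 1 + 2 + 2 + 5 + 2 + 5 + 3 + 4 + 1 + 3 + 3 + 2 = 33.
Draw number 33 + 1 = 34 must push one box to 6.

34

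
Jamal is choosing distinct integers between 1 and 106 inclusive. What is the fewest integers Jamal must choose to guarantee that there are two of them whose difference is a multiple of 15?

Integers whose pairwise differences are multiples of 15 are exactly those sharing a remainder mod 15. By pigeonhole, the 15 residue classes mod 15 are the pigeonholes.
With 15 integers one could put 1 in each residue class and have no class reach 2.
The 16th integer pushes some class to 2, so 15·1 + 1 = 16.

16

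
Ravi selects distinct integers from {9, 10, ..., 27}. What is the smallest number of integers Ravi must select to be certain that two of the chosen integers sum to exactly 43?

A set avoiding the sum 43 can contain at most one of each pair {x, 43−x}, plus the 7 elements whose complement lies outside the range.
The integers 9, …, 21 (13 of them) are such a set: any two sum to at least 9+10 = 19 and at most 20+21 = 41 < 43.
By the pigeonhole principle, any 14th integer completes one of the 6 pairs, so 14 choices force a sum of 43.

14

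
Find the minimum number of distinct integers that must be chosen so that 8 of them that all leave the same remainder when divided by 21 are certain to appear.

148

Pigeonhole: the 21 residue classes mod 21 are the pigeonholes.
With 147 integers one could put 7 in each residue class and have no class reach 8.
The 148th integer pushes some class to 8, so 21·7 + 1 = 148.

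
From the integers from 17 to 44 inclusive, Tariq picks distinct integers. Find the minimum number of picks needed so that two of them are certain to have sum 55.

Two chosen integers sum to 55 exactly when both halves of some pair {x, 55−x} with 17 ≤ x ≤ 55−x ≤ 38 are chosen — 11 such pairs.
The remaining 6 elements (those with no distinct partner in range) can never complete a 55-sum, so the worst case takes all of them and one from each pair: 6 + 11 = 17.
By the pigeonhole principle, the 18th integer has to be the second member of some pair, so 17 + 1 = 18.

18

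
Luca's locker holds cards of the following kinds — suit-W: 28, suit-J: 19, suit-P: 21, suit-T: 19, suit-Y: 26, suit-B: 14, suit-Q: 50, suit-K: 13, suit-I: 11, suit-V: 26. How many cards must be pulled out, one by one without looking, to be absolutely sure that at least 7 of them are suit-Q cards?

In the worst case for collecting suit-Q cards, every non-suit-Q card comes out first.
There are 28 + 19 + 21 + 19 + 26 + 14 + 13 + 11 + 26 = 177 non-suit-Q cards altogether.
After those, each further card must be suit-Q, so 177 + 7 = 184 draws guarantee 7 suit-Q cards.

184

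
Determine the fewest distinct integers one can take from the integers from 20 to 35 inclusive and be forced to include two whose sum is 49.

12

A set avoiding the sum 49 can contain at most one of each pair {x, 49−x}, plus the 6 elements whose complement lies outside the range.
The integers 25, …, 35 (11 of them) are such a set: any two sum to at least 25+26 = 51 > 49.
Any 12th integer completes one of the 5 pairs, so 12 choices force a sum of 49.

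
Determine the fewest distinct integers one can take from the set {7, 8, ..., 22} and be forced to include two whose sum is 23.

12

Two chosen integers sum to 23 exactly when both halves of some pair {x, 23−x} with 7 ≤ x ≤ 23−x ≤ 16 are chosen — 5 such pairs.
The remaining 6 elements (those with no distinct partner in range) can never complete a 23-sum, so the worst case takes all of them and one from each pair: 6 + 5 = 11.
By the pigeonhole principle, the 12th integer has to be the second member of some pair, so 11 + 1 = 12.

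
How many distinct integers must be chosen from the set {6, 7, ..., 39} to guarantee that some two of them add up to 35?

A set avoiding the sum 35 can contain at most one of each pair {x, 35−x}, plus the 10 elements whose complement lies outside the range.
The integers 18, …, 39 (22 of them) are such a set: any two sum to at least 18+19 = 37 > 35.
By the pigeonhole principle, any 23rd integer completes one of the 12 pairs, so 23 choices force a sum of 35.

23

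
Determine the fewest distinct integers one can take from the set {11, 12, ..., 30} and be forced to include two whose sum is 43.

12

Two chosen integers sum to 43 exactly when both halves of some pair {x, 43−x} with 13 ≤ x ≤ 43−x ≤ 30 are chosen — 9 such pairs.
The remaining 2 elements (those with no distinct partner in range) can never complete a 43-sum, so the worst case takes all of them and one from each pair: 2 + 9 = 11.
By the pigeonhole principle, the 12th integer has to be the second member of some pair, so 11 + 1 = 12.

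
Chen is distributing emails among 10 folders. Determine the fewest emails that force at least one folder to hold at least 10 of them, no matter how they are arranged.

With 90 emails one could put exactly 9 in each of the 10 folders, and no folder would reach 10.
One more email must land in a folder that already has 9, giving it 10.
So 10 × 9 + 1 = 91 emails are required.

91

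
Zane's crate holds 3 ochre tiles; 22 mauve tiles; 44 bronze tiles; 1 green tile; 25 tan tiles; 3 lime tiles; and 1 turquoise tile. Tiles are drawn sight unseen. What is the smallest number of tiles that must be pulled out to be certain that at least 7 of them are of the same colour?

An adversary could hand out at most 6 tiles per colour (4 colours run out sooner): 3 + 6 + 6 + 1 + 6 + 3 + 1 = 26 tiles and still no colour has 7.
One more tile lands in a colour already at 6, so 27 draws are enough and 26 are not.

27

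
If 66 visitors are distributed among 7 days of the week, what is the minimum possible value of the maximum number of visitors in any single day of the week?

10

By the pigeonhole principle, the 7 days of the week are the holes and the 66 visitors are the pigeons.
If every day of the week held at most 9 visitors, the total would be at most 7 × 9 = 63, which is less than 66.
So some day of the week holds at least ⌈66/7⌉ = 10 visitors.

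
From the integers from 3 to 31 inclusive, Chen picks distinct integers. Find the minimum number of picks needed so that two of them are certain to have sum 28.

Group the elements by complementary pair {x, 28−x}: {3,25}, {4,24}, {5,23}, …, giving 11 two-element pairs, the single value 14 (it cannot pair with itself since the integers are distinct), and 6 integers whose partner 28−x falls outside [3,31].
Treating each of those 18 groups as a pigeonhole, one can pick one integer per group — 18 integers — with no two summing to 28.
The 19th integer lands in an occupied pair, forcing a sum of 28.

19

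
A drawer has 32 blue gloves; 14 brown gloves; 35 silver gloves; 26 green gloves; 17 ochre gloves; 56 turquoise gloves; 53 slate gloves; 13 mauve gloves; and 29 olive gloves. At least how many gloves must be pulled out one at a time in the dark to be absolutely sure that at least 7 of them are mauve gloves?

269

In the worst case for collecting mauve gloves, every non-mauve glove comes out first.
There are 32 + 14 + 35 + 26 + 17 + 56 + 53 + 29 = 262 non-mauve gloves altogether.
After those, each further glove must be mauve, so 262 + 7 = 269 draws guarantee 7 mauve gloves.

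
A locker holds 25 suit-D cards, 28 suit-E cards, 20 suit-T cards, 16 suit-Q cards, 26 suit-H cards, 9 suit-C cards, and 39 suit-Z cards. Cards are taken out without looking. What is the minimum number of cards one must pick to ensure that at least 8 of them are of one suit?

50

Pigeonhole: the 7 suits are the holes; the cards drawn are the pigeons.
To avoid 8 of any one suit, the worst case takes at most 7 of each suit.
That gives 7 + 7 + 7 + 7 + 7 + 7 + 7 = 49 cards with no suit reaching 8.
The next card forces some suit to 8, so 49 + 1 = 50.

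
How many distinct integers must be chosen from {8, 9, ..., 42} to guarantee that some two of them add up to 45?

21

Group the elements by complementary pair {x, 45−x}: {8,37}, {9,36}, {10,35}, …, giving 15 two-element pairs and 5 integers whose partner 45−x falls outside [8,42].
By the pigeonhole principle, treating each of those 20 groups as a pigeonhole, one can pick one integer per group — 20 integers — with no two summing to 45.
The 21st integer lands in an occupied pair, forcing a sum of 45.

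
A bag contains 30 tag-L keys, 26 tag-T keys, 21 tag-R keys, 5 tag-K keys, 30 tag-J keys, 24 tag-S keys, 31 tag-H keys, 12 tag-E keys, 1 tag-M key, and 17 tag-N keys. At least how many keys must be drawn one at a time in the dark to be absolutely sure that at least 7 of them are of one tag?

The 10 tags are the holes; the keys drawn are the pigeons.
To avoid 7 of any one tag, the worst case takes at most 6 of each tag, or every key of a tag that has fewer than 6.
That gives 6 + 6 + 6 + 5 + 6 + 6 + 6 + 6 + 1 + 6 = 54 keys with no tag reaching 7.
The next key forces some tag to 7, so 54 + 1 = 55.

55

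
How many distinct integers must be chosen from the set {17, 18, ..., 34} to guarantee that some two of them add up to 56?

13

A set avoiding the sum 56 can contain at most one of each pair {x, 56−x}, plus the 6 elements whose complement lies outside the range or equal to its own complement.
The integers 17, …, 28 (12 of them) are such a set: any two sum to at least 17+18 = 35 and at most 27+28 = 55 < 56.
By the pigeonhole principle, any 13th integer completes one of the 6 pairs, so 13 choices force a sum of 56.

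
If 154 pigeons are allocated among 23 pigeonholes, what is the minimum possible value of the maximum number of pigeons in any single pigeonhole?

7

By pigeonhole, the 23 pigeonholes are the holes and the 154 pigeons are the pigeons.
If every pigeonhole held at most 6 pigeons, the total would be at most 23 × 6 = 138, which is less than 154.
So some pigeonhole holds at least ⌈154/23⌉ = 7 pigeons.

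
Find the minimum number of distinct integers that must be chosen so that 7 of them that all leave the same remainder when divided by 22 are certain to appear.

133

Pigeonhole: the 22 residue classes mod 22 are the pigeonholes.
With 132 integers one could put 6 in each residue class and have no class reach 7.
The 133rd integer pushes some class to 7, so 22·6 + 1 = 133.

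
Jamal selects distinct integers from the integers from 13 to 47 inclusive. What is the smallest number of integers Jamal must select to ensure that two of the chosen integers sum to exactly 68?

Group the elements by complementary pair {x, 68−x}: {21,47}, {22,46}, {23,45}, …, giving 13 two-element pairs, the single value 34 (it cannot pair with itself since the integers are distinct), and 8 integers whose partner 68−x falls outside [13,47].
Pigeonhole: treating each of those 22 groups as a pigeonhole, one can pick one integer per group — 22 integers — with no two summing to 68.
The 23rd integer lands in an occupied pair, forcing a sum of 68.

23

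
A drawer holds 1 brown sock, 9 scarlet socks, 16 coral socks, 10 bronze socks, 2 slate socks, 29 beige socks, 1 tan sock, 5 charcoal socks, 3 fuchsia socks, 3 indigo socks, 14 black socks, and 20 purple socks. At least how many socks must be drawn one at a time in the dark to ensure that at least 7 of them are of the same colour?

52

An adversary could hand out at most 6 socks per colour (6 colours run out sooner): 1 + 6 + 6 + 6 + 2 + 6 + 1 + 5 + 3 + 3 + 6 + 6 = 51 socks and still no colour has 7.
One more sock lands in a colour already at 6, so 52 draws are enough and 51 are not.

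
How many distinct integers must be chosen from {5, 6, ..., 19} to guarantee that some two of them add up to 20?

11

A set avoiding the sum 20 can contain at most one of each pair {x, 20−x}, plus the 5 elements whose complement lies outside the range or equal to its own complement.
The integers 10, …, 19 (10 of them) are such a set: any two sum to at least 10+11 = 21 > 20.
Any 11th integer completes one of the 5 pairs, so 11 choices force a sum of 20.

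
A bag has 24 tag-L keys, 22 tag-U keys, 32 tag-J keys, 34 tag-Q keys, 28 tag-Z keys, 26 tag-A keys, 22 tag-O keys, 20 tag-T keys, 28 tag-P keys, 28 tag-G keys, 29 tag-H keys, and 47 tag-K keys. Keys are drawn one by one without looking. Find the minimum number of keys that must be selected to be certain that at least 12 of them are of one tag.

133

An adversary could hand out at most 11 keys per tag: 11 + 11 + 11 + 11 + 11 + 11 + 11 + 11 + 11 + 11 + 11 + 11 = 132 keys and still no tag has 12.
Pigeonhole: one more key lands in a tag already at 11, so 133 draws are enough and 132 are not.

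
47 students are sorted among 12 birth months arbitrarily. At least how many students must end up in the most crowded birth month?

4

By pigeonhole, the 12 birth months are the holes and the 47 students are the pigeons.
If every birth month held at most 3 students, the total would be at most 12 × 3 = 36, which is less than 47.
So some birth month holds at least ⌈47/12⌉ = 4 students.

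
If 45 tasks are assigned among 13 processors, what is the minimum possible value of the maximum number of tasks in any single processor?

The 13 processors are the holes and the 45 tasks are the pigeons.
If every processor held at most 3 tasks, the total would be at most 13 × 3 = 39, which is less than 45.
So some processor holds at least ⌈45/13⌉ = 4 tasks.

4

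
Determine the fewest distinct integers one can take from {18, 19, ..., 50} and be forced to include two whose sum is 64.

Group the elements by complementary pair {x, 64−x}: {18,46}, {19,45}, {20,44}, …, giving 14 two-element pairs, the single value 32 (it cannot pair with itself since the integers are distinct), and 4 integers whose partner 64−x falls outside [18,50].
By pigeonhole, treating each of those 19 groups as a pigeonhole, one can pick one integer per group — 19 integers — with no two summing to 64.
The 20th integer lands in an occupied pair, forcing a sum of 64.

20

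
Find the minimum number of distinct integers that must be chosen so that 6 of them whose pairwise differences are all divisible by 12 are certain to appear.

61

Integers whose pairwise differences are multiples of 12 are exactly those sharing a remainder mod 12. The 12 residue classes mod 12 are the pigeonholes.
With 60 integers one could put 5 in each residue class and have no class reach 6.
The 61st integer pushes some class to 6, so 12·5 + 1 = 61.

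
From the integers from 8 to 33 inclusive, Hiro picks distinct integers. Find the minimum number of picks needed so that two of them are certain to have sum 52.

20

A set avoiding the sum 52 can contain at most one of each pair {x, 52−x}, plus the 12 elements whose complement lies outside the range or equal to its own complement.
The integers 8, …, 26 (19 of them) are such a set: any two sum to at least 8+9 = 17 and at most 25+26 = 51 < 52.
By the pigeonhole principle, any 20th integer completes one of the 7 pairs, so 20 choices force a sum of 52.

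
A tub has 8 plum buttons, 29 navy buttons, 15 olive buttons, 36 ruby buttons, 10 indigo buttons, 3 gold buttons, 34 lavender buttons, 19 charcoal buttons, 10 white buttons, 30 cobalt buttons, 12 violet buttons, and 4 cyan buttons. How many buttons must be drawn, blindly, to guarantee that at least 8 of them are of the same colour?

78

An adversary could hand out at most 7 buttons per colour (gold, cyan run out sooner): 7 + 7 + 7 + 7 + 7 + 3 + 7 + 7 + 7 + 7 + 7 + 4 = 77 buttons and still no colour has 8.
One more button lands in a colour already at 7, so 78 draws are enough and 77 are not.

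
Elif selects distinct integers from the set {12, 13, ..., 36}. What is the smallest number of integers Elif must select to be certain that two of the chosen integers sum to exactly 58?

Two chosen integers sum to 58 exactly when both halves of some pair {x, 58−x} with 22 ≤ x ≤ 58−x ≤ 36 are chosen — 7 such pairs.
The remaining 11 elements (those with no distinct partner in range) can never complete a 58-sum, so the worst case takes all of them and one from each pair: 11 + 7 = 18.
By the pigeonhole principle, the 19th integer has to be the second member of some pair, so 18 + 1 = 19.

19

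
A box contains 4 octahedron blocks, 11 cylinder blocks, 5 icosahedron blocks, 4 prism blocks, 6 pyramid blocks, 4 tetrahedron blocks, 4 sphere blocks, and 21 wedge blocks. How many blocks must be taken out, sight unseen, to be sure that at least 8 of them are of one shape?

The 8 shapes are the holes; the blocks drawn are the pigeons.
To avoid 8 of any one shape, the worst case takes at most 7 of each shape, or every block of a shape that has fewer than 7.
That gives 4 + 7 + 5 + 4 + 6 + 4 + 4 + 7 = 41 blocks with no shape reaching 8.
The next block forces some shape to 8, so 41 + 1 = 42.

42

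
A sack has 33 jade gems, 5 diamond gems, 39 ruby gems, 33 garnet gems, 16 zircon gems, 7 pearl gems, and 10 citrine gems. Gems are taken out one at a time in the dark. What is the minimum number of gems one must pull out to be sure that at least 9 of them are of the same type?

Pigeonhole: the 7 types are the holes; the gems drawn are the pigeons.
To avoid 9 of any one type, the worst case takes at most 8 of each type, or every gem of a type that has fewer than 8.
That gives 8 + 5 + 8 + 8 + 8 + 7 + 8 = 52 gems with no type reaching 9.
The next gem forces some type to 9, so 52 + 1 = 53.

53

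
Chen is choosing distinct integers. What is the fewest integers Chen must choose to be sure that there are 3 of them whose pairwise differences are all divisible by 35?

71

Integers whose pairwise differences are multiples of 35 are exactly those sharing a remainder mod 35. Pigeonhole: the 35 residue classes mod 35 are the pigeonholes.
With 70 integers one could put 2 in each residue class and have no class reach 3.
The 71st integer pushes some class to 3, so 35·2 + 1 = 71.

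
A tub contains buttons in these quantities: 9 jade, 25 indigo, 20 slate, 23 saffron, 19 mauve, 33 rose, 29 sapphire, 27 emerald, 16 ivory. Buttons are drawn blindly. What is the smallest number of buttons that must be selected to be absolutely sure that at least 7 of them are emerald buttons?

In the worst case for collecting emerald buttons, every non-emerald button comes out first.
There are 9 + 25 + 20 + 23 + 19 + 33 + 29 + 16 = 174 non-emerald buttons altogether.
After those, each further button must be emerald, so 174 + 7 = 181 draws guarantee 7 emerald buttons.

181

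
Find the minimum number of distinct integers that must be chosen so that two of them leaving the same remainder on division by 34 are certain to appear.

By pigeonhole, the 34 residue classes mod 34 are the pigeonholes.
With 34 integers one could put 1 in each residue class and have no class reach 2.
The 35th integer pushes some class to 2, so 34·1 + 1 = 35.

35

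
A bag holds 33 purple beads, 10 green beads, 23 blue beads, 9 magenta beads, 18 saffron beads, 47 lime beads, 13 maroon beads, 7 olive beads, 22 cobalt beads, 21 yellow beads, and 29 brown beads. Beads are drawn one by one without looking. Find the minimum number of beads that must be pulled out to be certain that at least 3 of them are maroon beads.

222

In the worst case for collecting maroon beads, every non-maroon bead comes out first.
There are 33 + 10 + 23 + 9 + 18 + 47 + 7 + 22 + 21 + 29 = 219 non-maroon beads altogether.
After those, each further bead must be maroon, so 219 + 3 = 222 draws guarantee 3 maroon beads.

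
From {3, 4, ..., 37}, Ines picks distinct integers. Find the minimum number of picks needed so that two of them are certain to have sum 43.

Group the elements by complementary pair {x, 43−x}: {6,37}, {7,36}, {8,35}, …, giving 16 two-element pairs and 3 integers whose partner 43−x falls outside [3,37].
By the pigeonhole principle, treating each of those 19 groups as a pigeonhole, one can pick one integer per group — 19 integers — with no two summing to 43.
The 20th integer lands in an occupied pair, forcing a sum of 43.

20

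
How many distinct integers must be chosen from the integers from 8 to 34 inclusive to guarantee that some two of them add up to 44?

16

A set avoiding the sum 44 can contain at most one of each pair {x, 44−x}, plus the 3 elements whose complement lies outside the range or equal to its own complement.
The integers 8, …, 22 (15 of them) are such a set: any two sum to at least 8+9 = 17 and at most 21+22 = 43 < 44.
By pigeonhole, any 16th integer completes one of the 12 pairs, so 16 choices force a sum of 44.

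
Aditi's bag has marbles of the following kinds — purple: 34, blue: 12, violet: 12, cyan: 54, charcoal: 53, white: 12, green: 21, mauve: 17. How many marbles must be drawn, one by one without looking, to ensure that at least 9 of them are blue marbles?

In the worst case for collecting blue marbles, every non-blue marble comes out first.
There are 34 + 12 + 54 + 53 + 12 + 21 + 17 = 203 non-blue marbles altogether.
After those, each further marble must be blue, so 203 + 9 = 212 draws guarantee 9 blue marbles.

212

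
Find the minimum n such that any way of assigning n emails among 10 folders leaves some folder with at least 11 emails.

With 100 emails one could put exactly 10 in each of the 10 folders, and no folder would reach 11.
One more email must land in a folder that already has 10, giving it 11.
So 10 × 10 + 1 = 101 emails are required.

101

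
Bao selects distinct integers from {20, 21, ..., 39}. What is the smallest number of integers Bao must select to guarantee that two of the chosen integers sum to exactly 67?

A set avoiding the sum 67 can contain at most one of each pair {x, 67−x}, plus the 8 elements whose complement lies outside the range.
The integers 20, …, 33 (14 of them) are such a set: any two sum to at least 20+21 = 41 and at most 32+33 = 65 < 67.
Any 15th integer completes one of the 6 pairs, so 15 choices force a sum of 67.

15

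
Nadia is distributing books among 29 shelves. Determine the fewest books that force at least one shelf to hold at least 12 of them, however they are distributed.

With 319 books one could put exactly 11 in each of the 29 shelves, and no shelf would reach 12.
By pigeonhole, one more book must land in a shelf that already has 11, giving it 12.
So 29 × 11 + 1 = 320 books are required.

320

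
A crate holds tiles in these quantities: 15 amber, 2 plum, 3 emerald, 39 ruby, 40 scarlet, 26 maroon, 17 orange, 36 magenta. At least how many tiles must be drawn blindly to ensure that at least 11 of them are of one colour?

66

An adversary could hand out at most 10 tiles per colour (plum, emerald run out sooner): 10 + 2 + 3 + 10 + 10 + 10 + 10 + 10 = 65 tiles and still no colour has 11.
One more tile lands in a colour already at 10, so 66 draws are enough and 65 are not.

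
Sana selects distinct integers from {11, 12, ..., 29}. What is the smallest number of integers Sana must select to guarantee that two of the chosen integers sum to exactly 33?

Two chosen integers sum to 33 exactly when both halves of some pair {x, 33−x} with 11 ≤ x ≤ 33−x ≤ 22 are chosen — 6 such pairs.
The remaining 7 elements (those with no distinct partner in range) can never complete a 33-sum, so the worst case takes all of them and one from each pair: 7 + 6 = 13.
By the pigeonhole principle, the 14th integer has to be the second member of some pair, so 13 + 1 = 14.

14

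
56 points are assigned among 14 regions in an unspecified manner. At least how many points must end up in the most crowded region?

4

The 14 regions are the holes and the 56 points are the pigeons.
If every region held at most 3 points, the total would be at most 14 × 3 = 42, which is less than 56.
So some region holds at least ⌈56/14⌉ = 4 points.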